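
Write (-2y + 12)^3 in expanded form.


Expand (-2y + 12)^3 by repeated multiplication:
  (-2y + 12)^2 = 4y^2 - 48y + 144
= -8y^3 + 144y^2 - 864y + 1728


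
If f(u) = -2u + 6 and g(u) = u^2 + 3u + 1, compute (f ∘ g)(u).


Substitute g(u) into f:
f(g(u)) = -2*(u^2 + 3u + 1) + 6
Expand and combine: -2u^2 - 6u + 4


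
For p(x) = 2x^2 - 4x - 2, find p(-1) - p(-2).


p(-1) = 4
p(-2) = 14
p(-1) - p(-2) = 4 - 14 = -10


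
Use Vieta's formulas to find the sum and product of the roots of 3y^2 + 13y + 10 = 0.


For ay^2+by+c=0: sum = -b/a, product = c/a.
a=3, b=13, c=10
Sum = -(13)/3 = -13/3
Product = (10)/3 = 10/3


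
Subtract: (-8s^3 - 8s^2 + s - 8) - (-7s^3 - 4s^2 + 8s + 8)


Distribute the minus sign:
  (-8s^3 - 8s^2 + s - 8)
- (-7s^3 - 4s^2 + 8s + 8)
Negate second polynomial: 7s^3 + 4s^2 - 8s - 8
Add: -s^3 - 4s^2 - 7s - 16


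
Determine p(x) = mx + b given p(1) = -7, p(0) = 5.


p(x) = mx + b. Using p(1)=-7, p(0)=5:
m = (-7 - 5)/(1) = -12/1 = -12
b = -7 - m*(1) = -7 + 12 = 5
p(x) = -12x + 5


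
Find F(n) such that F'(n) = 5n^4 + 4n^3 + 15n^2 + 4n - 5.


Reverse power rule on each term:
  ∫ 5n^4 dn = n^5
  ∫ 4n^3 dn = n^4
  ∫ 15n^2 dn = 5n^3
  ∫ 4n dn = 2n^2
  ∫ -5 dn = -5n
F(n) = n^5 + n^4 + 5n^3 + 2n^2 - 5n + C


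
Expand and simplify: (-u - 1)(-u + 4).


Distribute each term of the first polynomial:
  (-u)(-u + 4) = u^2 - 4u
  (-1)(-u + 4) = u - 4
Sum: u^2 - 3u - 4


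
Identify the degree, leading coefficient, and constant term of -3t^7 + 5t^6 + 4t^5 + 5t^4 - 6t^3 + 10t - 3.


Highest power of t is 7, with coefficient -3. Constant term is -3.
Degree = 7, leading coefficient = -3, constant term = -3


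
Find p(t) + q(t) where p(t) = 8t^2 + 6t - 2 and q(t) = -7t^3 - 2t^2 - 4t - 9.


Align terms by degree and add:
  8t^2 + 6t - 2
  -7t^3 - 2t^2 - 4t - 9
= -7t^3 + 6t^2 + 2t - 11


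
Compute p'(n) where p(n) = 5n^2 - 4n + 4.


Apply the power rule term by term:
  d/dn(5n^2) = 10n
  d/dn(-4n) = -4
  d/dn(4) = 0
p'(n) = 10n - 4


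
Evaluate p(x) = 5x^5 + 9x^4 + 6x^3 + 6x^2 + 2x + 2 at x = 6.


Using direct substitution:
  5 * (6)^5 = 38880
  9 * (6)^4 = 11664
  6 * (6)^3 = 1296
  6 * (6)^2 = 216
  2 * (6)^1 = 12
  constant: 2
Sum = 38880 + 11664 + 1296 + 216 + 12 + 2 = 52070


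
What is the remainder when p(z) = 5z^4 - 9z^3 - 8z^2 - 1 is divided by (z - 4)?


By the Remainder Theorem, the remainder equals p(4):
  5*(4)^4 = 1280
  -9*(4)^3 = -576
  -8*(4)^2 = -128
  0*(4)^1 = 0
  constant: -1
Sum: 1280 - 576 - 128 + 0 - 1 = 575


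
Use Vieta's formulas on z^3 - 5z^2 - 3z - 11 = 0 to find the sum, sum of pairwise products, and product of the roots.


Monic cubic z^3+bz^2+cz+d=0: sum=-b, pairwise sum=c, product=-d.
b=-5, c=-3, d=-11
r1+r2+r3 = 5
r1r2+r1r3+r2r3 = -3
r1r2r3 = 11


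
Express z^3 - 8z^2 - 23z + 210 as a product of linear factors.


Try integer roots (divisors of 210). z=-5: p(-5)=0.
Divide out (z + 5): quotient is z^2 - 13z + 42.
Factor the quadratic: (z - 7)(z - 6)
Result: (z + 5)(z - 7)(z - 6)


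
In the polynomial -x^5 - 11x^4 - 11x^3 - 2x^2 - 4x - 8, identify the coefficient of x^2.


Read off the coefficient of x^2: -2


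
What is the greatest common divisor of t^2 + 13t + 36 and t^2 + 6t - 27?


Factor each:
  t^2 + 13t + 36 = (t + 9)(t + 4)
  t^2 + 6t - 27 = (t + 9)(t - 3)
Common monic factor: t + 9


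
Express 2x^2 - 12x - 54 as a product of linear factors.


Roots satisfy r1 + r2 = -b/a = 6 and r1*r2 = c/a = -27.
So r1 = -3, r2 = 9.
2x^2 - 12x - 54 = 2(x - r1)(x - r2) = 2(x + 3)(x - 9)


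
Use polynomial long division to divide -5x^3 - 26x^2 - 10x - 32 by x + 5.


(-5x^3 - 26x^2 - 10x - 32) / (x + 5)
Step 1: -5x^2 * (x + 5) = -5x^3 - 25x^2; subtract.
Step 2: -x * (x + 5) = -x^2 - 5x; subtract.
Step 3: -5 * (x + 5) = -5x - 25; subtract.
Quotient: -5x^2 - x - 5, Remainder: -7


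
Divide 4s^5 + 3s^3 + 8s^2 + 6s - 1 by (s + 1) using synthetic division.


Synthetic division with c = -1. Coefficients: 4, 0, 3, 8, 6, -1
Bring down 4.
  4 * -1 = -4; -4 + 0 = -4
  -4 * -1 = 4; 4 + 3 = 7
  7 * -1 = -7; -7 + 8 = 1
  1 * -1 = -1; -1 + 6 = 5
  5 * -1 = -5; -5 - 1 = -6
Quotient: 4s^4 - 4s^3 + 7s^2 + s + 5, Remainder: -6


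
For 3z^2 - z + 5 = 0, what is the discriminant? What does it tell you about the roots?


D = b^2 - 4ac = (-1)^2 - 4(3)(5) = 1 - 60 = -59
Since D < 0: two complex conjugate roots (no real roots)


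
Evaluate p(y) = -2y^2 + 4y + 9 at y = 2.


Using direct substitution:
  -2 * (2)^2 = -8
  4 * (2)^1 = 8
  constant: 9
Sum = -8 + 8 + 9 = 9


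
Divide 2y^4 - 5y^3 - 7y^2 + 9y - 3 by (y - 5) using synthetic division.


Synthetic division with c = 5. Coefficients: 2, -5, -7, 9, -3
Bring down 2.
  2 * 5 = 10; 10 - 5 = 5
  5 * 5 = 25; 25 - 7 = 18
  18 * 5 = 90; 90 + 9 = 99
  99 * 5 = 495; 495 - 3 = 492
Quotient: 2y^3 + 5y^2 + 18y + 99, Remainder: 492


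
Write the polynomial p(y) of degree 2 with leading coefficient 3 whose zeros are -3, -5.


p(y) = 3(y + 3)(y + 5)
Expand: 3y^2 + 24y + 45


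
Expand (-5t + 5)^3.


Expand (-5t + 5)^3 by repeated multiplication:
  (-5t + 5)^2 = 25t^2 - 50t + 25
= -125t^3 + 375t^2 - 375t + 125


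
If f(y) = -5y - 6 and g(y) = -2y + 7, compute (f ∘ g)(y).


Substitute g(y) into f:
f(g(y)) = -5*(-2y + 7) + (-6)
Expand and combine: 10y - 41


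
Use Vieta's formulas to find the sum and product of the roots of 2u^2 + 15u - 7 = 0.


For au^2+bu+c=0: sum = -b/a, product = c/a.
a=2, b=15, c=-7
Sum = -(15)/2 = -15/2
Product = (-7)/2 = -7/2


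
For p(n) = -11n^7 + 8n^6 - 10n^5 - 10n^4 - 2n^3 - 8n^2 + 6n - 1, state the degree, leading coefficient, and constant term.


Highest power of n is 7, with coefficient -11. Constant term is -1.
Degree = 7, leading coefficient = -11, constant term = -1


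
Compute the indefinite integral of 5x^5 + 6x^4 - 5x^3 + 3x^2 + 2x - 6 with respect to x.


Reverse power rule on each term:
  ∫ 5x^5 dx = (5/6)x^6
  ∫ 6x^4 dx = (6/5)x^5
  ∫ -5x^3 dx = -(5/4)x^4
  ∫ 3x^2 dx = x^3
  ∫ 2x dx = x^2
  ∫ -6 dx = -6x
F(x) = (5/6)x^6 + (6/5)x^5 - (5/4)x^4 + x^3 + x^2 - 6x + C


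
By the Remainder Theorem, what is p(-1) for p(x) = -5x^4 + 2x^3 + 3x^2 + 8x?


By the Remainder Theorem, the remainder equals p(-1):
  -5*(-1)^4 = -5
  2*(-1)^3 = -2
  3*(-1)^2 = 3
  8*(-1)^1 = -8
  constant: 0
Sum: -5 - 2 + 3 - 8 + 0 = -12


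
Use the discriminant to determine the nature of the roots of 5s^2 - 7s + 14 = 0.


D = b^2 - 4ac = (-7)^2 - 4(5)(14) = 49 - 280 = -231
Since D < 0: two complex conjugate roots (no real roots)


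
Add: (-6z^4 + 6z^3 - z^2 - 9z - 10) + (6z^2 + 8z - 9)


Align terms by degree and add:
  -6z^4 + 6z^3 - z^2 - 9z - 10
+ 6z^2 + 8z - 9
= -6z^4 + 6z^3 + 5z^2 - z - 19


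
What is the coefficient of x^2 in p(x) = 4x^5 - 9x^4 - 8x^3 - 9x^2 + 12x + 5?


Read off the coefficient of x^2: -9


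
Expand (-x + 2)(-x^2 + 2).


Distribute each term of the first polynomial:
  (-x)(-x^2 + 2) = x^3 - 2x
  (2)(-x^2 + 2) = -2x^2 + 4
Sum: x^3 - 2x^2 - 2x + 4


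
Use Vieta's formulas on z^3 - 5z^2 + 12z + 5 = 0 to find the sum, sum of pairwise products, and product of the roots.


Monic cubic z^3+bz^2+cz+d=0: sum=-b, pairwise sum=c, product=-d.
b=-5, c=12, d=5
r1+r2+r3 = 5
r1r2+r1r3+r2r3 = 12
r1r2r3 = -5


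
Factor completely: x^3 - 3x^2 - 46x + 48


Try integer roots (divisors of 48). x=1: p(1)=0.
Divide out (x - 1): quotient is x^2 - 2x - 48.
Factor the quadratic: (x + 6)(x - 8)
Result: (x - 1)(x + 6)(x - 8)


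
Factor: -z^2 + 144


Roots satisfy r1 + r2 = -b/a = 0 and r1*r2 = c/a = -144.
So r1 = 12, r2 = -12.
-z^2 + 144 = -(z - r1)(z - r2) = -(z - 12)(z + 12)


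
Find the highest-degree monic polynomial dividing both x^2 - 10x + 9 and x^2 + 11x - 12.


Factor each:
  x^2 - 10x + 9 = (x - 1)(x - 9)
  x^2 + 11x - 12 = (x - 1)(x + 12)
Common monic factor: x - 1


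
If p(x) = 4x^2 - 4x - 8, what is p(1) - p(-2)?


p(1) = -8
p(-2) = 16
p(1) - p(-2) = -8 - 16 = -24


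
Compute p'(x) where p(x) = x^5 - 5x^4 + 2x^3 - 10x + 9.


Apply the power rule term by term:
  d/dx(x^5) = 5x^4
  d/dx(-5x^4) = -20x^3
  d/dx(2x^3) = 6x^2
  d/dx(-10x) = -10
  d/dx(9) = 0
p'(x) = 5x^4 - 20x^3 + 6x^2 - 10


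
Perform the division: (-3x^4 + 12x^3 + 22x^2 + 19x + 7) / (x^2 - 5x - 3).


(-3x^4 + 12x^3 + 22x^2 + 19x + 7) / (x^2 - 5x - 3)
Step 1: -3x^2 * (x^2 - 5x - 3) = -3x^4 + 15x^3 + 9x^2; subtract.
Step 2: -3x * (x^2 - 5x - 3) = -3x^3 + 15x^2 + 9x; subtract.
Step 3: -2 * (x^2 - 5x - 3) = -2x^2 + 10x + 6; subtract.
Quotient: -3x^2 - 3x - 2, Remainder: 1


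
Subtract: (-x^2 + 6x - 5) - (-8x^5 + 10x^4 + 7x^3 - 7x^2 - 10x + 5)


Distribute the minus sign:
  (-x^2 + 6x - 5)
- (-8x^5 + 10x^4 + 7x^3 - 7x^2 - 10x + 5)
Negate second polynomial: 8x^5 - 10x^4 - 7x^3 + 7x^2 + 10x - 5
Add: 8x^5 - 10x^4 - 7x^3 + 6x^2 + 16x - 10


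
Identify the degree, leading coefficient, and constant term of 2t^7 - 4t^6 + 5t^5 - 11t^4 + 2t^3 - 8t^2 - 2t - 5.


Highest power of t is 7, with coefficient 2. Constant term is -5.
Degree = 7, leading coefficient = 2, constant term = -5


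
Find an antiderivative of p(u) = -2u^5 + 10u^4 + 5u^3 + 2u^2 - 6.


Reverse power rule on each term:
  ∫ -2u^5 du = -(1/3)u^6
  ∫ 10u^4 du = 2u^5
  ∫ 5u^3 du = (5/4)u^4
  ∫ 2u^2 du = (2/3)u^3
  ∫ -6 du = -6u
F(u) = -(1/3)u^6 + 2u^5 + (5/4)u^4 + (2/3)u^3 - 6u + C


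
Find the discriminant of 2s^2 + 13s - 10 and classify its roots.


D = b^2 - 4ac = (13)^2 - 4(2)(-10) = 169 + 80 = 249
Since D > 0: two distinct irrational roots


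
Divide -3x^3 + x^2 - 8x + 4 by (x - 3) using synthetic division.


Synthetic division with c = 3. Coefficients: -3, 1, -8, 4
Bring down -3.
  -3 * 3 = -9; -9 + 1 = -8
  -8 * 3 = -24; -24 - 8 = -32
  -32 * 3 = -96; -96 + 4 = -92
Quotient: -3x^2 - 8x - 32, Remainder: -92


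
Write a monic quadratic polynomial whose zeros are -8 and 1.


p(n) = (n + 8)(n - 1)
Expand: n^2 + 7n - 8


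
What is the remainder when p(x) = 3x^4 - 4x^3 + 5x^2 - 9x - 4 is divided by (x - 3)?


By the Remainder Theorem, the remainder equals p(3):
  3*(3)^4 = 243
  -4*(3)^3 = -108
  5*(3)^2 = 45
  -9*(3)^1 = -27
  constant: -4
Sum: 243 - 108 + 45 - 27 - 4 = 149


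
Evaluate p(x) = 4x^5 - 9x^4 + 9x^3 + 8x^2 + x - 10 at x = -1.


Using direct substitution:
  4 * (-1)^5 = -4
  -9 * (-1)^4 = -9
  9 * (-1)^3 = -9
  8 * (-1)^2 = 8
  1 * (-1)^1 = -1
  constant: -10
Sum = -4 - 9 - 9 + 8 - 1 - 10 = -25


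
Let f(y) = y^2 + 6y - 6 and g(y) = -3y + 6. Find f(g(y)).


Substitute g(y) into f:
f(g(y)) = 1*(-3y + 6)^2 + 6*(-3y + 6) + (-6)
(-3y + 6)^2 = 9y^2 - 36y + 36
Expand and combine: 9y^2 - 54y + 66


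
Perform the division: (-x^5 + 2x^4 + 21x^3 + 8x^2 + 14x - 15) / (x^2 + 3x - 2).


(-x^5 + 2x^4 + 21x^3 + 8x^2 + 14x - 15) / (x^2 + 3x - 2)
Step 1: -x^3 * (x^2 + 3x - 2) = -x^5 - 3x^4 + 2x^3; subtract.
Step 2: 5x^2 * (x^2 + 3x - 2) = 5x^4 + 15x^3 - 10x^2; subtract.
Step 3: 4x * (x^2 + 3x - 2) = 4x^3 + 12x^2 - 8x; subtract.
Step 4: 6 * (x^2 + 3x - 2) = 6x^2 + 18x - 12; subtract.
Quotient: -x^3 + 5x^2 + 4x + 6, Remainder: 4x - 3


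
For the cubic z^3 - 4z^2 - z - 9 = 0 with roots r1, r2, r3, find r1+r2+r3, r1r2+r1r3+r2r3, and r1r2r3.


Monic cubic z^3+bz^2+cz+d=0: sum=-b, pairwise sum=c, product=-d.
b=-4, c=-1, d=-9
r1+r2+r3 = 4
r1r2+r1r3+r2r3 = -1
r1r2r3 = 9


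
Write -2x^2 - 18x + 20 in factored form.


Roots satisfy r1 + r2 = -b/a = -9 and r1*r2 = c/a = -10.
So r1 = 1, r2 = -10.
-2x^2 - 18x + 20 = -2(x - r1)(x - r2) = -2(x - 1)(x + 10)


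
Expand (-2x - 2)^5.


Expand (-2x - 2)^5 by repeated multiplication:
  (-2x - 2)^2 = 4x^2 + 8x + 4
  (-2x - 2)^3 = -8x^3 - 24x^2 - 24x - 8
  (-2x - 2)^4 = 16x^4 + 64x^3 + 96x^2 + 64x + 16
= -32x^5 - 160x^4 - 320x^3 - 320x^2 - 160x - 32


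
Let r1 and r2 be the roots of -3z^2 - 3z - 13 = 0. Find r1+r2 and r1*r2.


For az^2+bz+c=0: sum = -b/a, product = c/a.
a=-3, b=-3, c=-13
Sum = -(-3)/-3 = -1
Product = (-13)/-3 = 13/3


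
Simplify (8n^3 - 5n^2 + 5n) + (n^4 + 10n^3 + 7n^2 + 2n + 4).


Align terms by degree and add:
  8n^3 - 5n^2 + 5n
+ n^4 + 10n^3 + 7n^2 + 2n + 4
= n^4 + 18n^3 + 2n^2 + 7n + 4


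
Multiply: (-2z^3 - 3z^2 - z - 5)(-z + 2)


Distribute each term of the first polynomial:
  (-2z^3)(-z + 2) = 2z^4 - 4z^3
  (-3z^2)(-z + 2) = 3z^3 - 6z^2
  (-z)(-z + 2) = z^2 - 2z
  (-5)(-z + 2) = 5z - 10
Sum: 2z^4 - z^3 - 5z^2 + 3z - 10


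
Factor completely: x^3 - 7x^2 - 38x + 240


Try integer roots (divisors of 240). x=5: p(5)=0.
Divide out (x - 5): quotient is x^2 - 2x - 48.
Factor the quadratic: (x + 6)(x - 8)
Result: (x - 5)(x + 6)(x - 8)


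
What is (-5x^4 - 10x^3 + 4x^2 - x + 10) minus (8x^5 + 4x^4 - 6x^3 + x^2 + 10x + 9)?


Distribute the minus sign:
  (-5x^4 - 10x^3 + 4x^2 - x + 10)
- (8x^5 + 4x^4 - 6x^3 + x^2 + 10x + 9)
Negate second polynomial: -8x^5 - 4x^4 + 6x^3 - x^2 - 10x - 9
Add: -8x^5 - 9x^4 - 4x^3 + 3x^2 - 11x + 1


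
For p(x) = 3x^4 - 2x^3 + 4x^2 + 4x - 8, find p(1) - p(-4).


p(1) = 1
p(-4) = 936
p(1) - p(-4) = 1 - 936 = -935


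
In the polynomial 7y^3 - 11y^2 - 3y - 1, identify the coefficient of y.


Read off the coefficient of y: -3


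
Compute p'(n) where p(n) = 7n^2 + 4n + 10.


Apply the power rule term by term:
  d/dn(7n^2) = 14n
  d/dn(4n) = 4
  d/dn(10) = 0
p'(n) = 14n + 4


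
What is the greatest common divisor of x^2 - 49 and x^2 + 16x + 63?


Factor each:
  x^2 - 49 = (x + 7)(x - 7)
  x^2 + 16x + 63 = (x + 7)(x + 9)
Common monic factor: x + 7


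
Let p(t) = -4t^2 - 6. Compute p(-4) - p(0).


p(-4) = -70
p(0) = -6
p(-4) - p(0) = -70 + 6 = -64


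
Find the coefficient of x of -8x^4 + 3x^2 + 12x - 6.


Read off the coefficient of x: 12


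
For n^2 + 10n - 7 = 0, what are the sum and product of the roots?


For an^2+bn+c=0: sum = -b/a, product = c/a.
a=1, b=10, c=-7
Sum = -(10)/1 = -10
Product = (-7)/1 = -7


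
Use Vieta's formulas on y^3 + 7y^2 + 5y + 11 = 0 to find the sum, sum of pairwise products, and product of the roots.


Monic cubic y^3+by^2+cy+d=0: sum=-b, pairwise sum=c, product=-d.
b=7, c=5, d=11
r1+r2+r3 = -7
r1r2+r1r3+r2r3 = 5
r1r2r3 = -11


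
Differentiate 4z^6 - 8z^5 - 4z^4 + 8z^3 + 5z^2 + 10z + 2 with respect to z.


Apply the power rule term by term:
  d/dz(4z^6) = 24z^5
  d/dz(-8z^5) = -40z^4
  d/dz(-4z^4) = -16z^3
  d/dz(8z^3) = 24z^2
  d/dz(5z^2) = 10z
  d/dz(10z) = 10
  d/dz(2) = 0
p'(z) = 24z^5 - 40z^4 - 16z^3 + 24z^2 + 10z + 10


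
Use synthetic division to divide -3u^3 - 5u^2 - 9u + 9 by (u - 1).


Synthetic division with c = 1. Coefficients: -3, -5, -9, 9
Bring down -3.
  -3 * 1 = -3; -3 - 5 = -8
  -8 * 1 = -8; -8 - 9 = -17
  -17 * 1 = -17; -17 + 9 = -8
Quotient: -3u^2 - 8u - 17, Remainder: -8


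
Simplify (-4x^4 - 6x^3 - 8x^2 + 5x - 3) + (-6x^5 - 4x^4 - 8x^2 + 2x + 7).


Align terms by degree and add:
  -4x^4 - 6x^3 - 8x^2 + 5x - 3
  -6x^5 - 4x^4 - 8x^2 + 2x + 7
= -6x^5 - 8x^4 - 6x^3 - 16x^2 + 7x + 4


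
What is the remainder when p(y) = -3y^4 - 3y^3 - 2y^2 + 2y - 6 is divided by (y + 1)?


By the Remainder Theorem, the remainder equals p(-1):
  -3*(-1)^4 = -3
  -3*(-1)^3 = 3
  -2*(-1)^2 = -2
  2*(-1)^1 = -2
  constant: -6
Sum: -3 + 3 - 2 - 2 - 6 = -10


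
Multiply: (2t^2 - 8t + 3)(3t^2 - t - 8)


Distribute each term of the first polynomial:
  (2t^2)(3t^2 - t - 8) = 6t^4 - 2t^3 - 16t^2
  (-8t)(3t^2 - t - 8) = -24t^3 + 8t^2 + 64t
  (3)(3t^2 - t - 8) = 9t^2 - 3t - 24
Sum: 6t^4 - 26t^3 + t^2 + 61t - 24


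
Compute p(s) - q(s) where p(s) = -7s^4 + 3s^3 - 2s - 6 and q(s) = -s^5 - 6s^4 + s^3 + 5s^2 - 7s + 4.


Distribute the minus sign:
  (-7s^4 + 3s^3 - 2s - 6)
- (-s^5 - 6s^4 + s^3 + 5s^2 - 7s + 4)
Negate second polynomial: s^5 + 6s^4 - s^3 - 5s^2 + 7s - 4
Add: s^5 - s^4 + 2s^3 - 5s^2 + 5s - 10


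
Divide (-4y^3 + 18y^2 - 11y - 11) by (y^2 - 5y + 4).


(-4y^3 + 18y^2 - 11y - 11) / (y^2 - 5y + 4)
Step 1: -4y * (y^2 - 5y + 4) = -4y^3 + 20y^2 - 16y; subtract.
Step 2: -2 * (y^2 - 5y + 4) = -2y^2 + 10y - 8; subtract.
Quotient: -4y - 2, Remainder: -5y - 3


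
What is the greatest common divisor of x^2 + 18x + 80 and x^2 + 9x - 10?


Factor each:
  x^2 + 18x + 80 = (x + 10)(x + 8)
  x^2 + 9x - 10 = (x + 10)(x - 1)
Common monic factor: x + 10


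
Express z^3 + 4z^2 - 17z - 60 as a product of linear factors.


Try integer roots (divisors of -60). z=4: p(4)=0.
Divide out (z - 4): quotient is z^2 + 8z + 15.
Factor the quadratic: (z + 5)(z + 3)
Result: (z - 4)(z + 5)(z + 3)


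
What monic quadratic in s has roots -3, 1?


p(s) = (s + 3)(s - 1)
Expand: s^2 + 2s - 3


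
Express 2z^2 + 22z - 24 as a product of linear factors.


Roots satisfy r1 + r2 = -b/a = -11 and r1*r2 = c/a = -12.
So r1 = -12, r2 = 1.
2z^2 + 22z - 24 = 2(z - r1)(z - r2) = 2(z + 12)(z - 1)


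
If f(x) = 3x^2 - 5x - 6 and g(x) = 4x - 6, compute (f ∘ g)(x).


Substitute g(x) into f:
f(g(x)) = 3*(4x - 6)^2 + (-5)*(4x - 6) + (-6)
(4x - 6)^2 = 16x^2 - 48x + 36
Expand and combine: 48x^2 - 164x + 132


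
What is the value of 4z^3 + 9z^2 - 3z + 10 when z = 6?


Using direct substitution:
  4 * (6)^3 = 864
  9 * (6)^2 = 324
  -3 * (6)^1 = -18
  constant: 10
Sum = 864 + 324 - 18 + 10 = 1180


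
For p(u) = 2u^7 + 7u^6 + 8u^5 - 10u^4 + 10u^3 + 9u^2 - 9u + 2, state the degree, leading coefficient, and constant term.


Highest power of u is 7, with coefficient 2. Constant term is 2.
Degree = 7, leading coefficient = 2, constant term = 2


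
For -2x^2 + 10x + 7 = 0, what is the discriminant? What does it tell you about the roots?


D = b^2 - 4ac = (10)^2 - 4(-2)(7) = 100 + 56 = 156
Since D > 0: two distinct irrational roots


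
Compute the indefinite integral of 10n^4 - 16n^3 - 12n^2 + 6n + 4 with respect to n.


Reverse power rule on each term:
  ∫ 10n^4 dn = 2n^5
  ∫ -16n^3 dn = -4n^4
  ∫ -12n^2 dn = -4n^3
  ∫ 6n dn = 3n^2
  ∫ 4 dn = 4n
F(n) = 2n^5 - 4n^4 - 4n^3 + 3n^2 + 4n + C


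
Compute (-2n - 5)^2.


Expand (-2n - 5)^2 by repeated multiplication:
= 4n^2 + 20n + 25


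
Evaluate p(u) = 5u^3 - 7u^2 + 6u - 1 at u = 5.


Using direct substitution:
  5 * (5)^3 = 625
  -7 * (5)^2 = -175
  6 * (5)^1 = 30
  constant: -1
Sum = 625 - 175 + 30 - 1 = 479


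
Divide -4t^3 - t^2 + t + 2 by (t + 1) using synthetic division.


Synthetic division with c = -1. Coefficients: -4, -1, 1, 2
Bring down -4.
  -4 * -1 = 4; 4 - 1 = 3
  3 * -1 = -3; -3 + 1 = -2
  -2 * -1 = 2; 2 + 2 = 4
Quotient: -4t^2 + 3t - 2, Remainder: 4


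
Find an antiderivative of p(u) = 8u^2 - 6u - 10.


Reverse power rule on each term:
  ∫ 8u^2 du = (8/3)u^3
  ∫ -6u du = -3u^2
  ∫ -10 du = -10u
F(u) = (8/3)u^3 - 3u^2 - 10u + C


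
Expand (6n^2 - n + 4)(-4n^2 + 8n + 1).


Distribute each term of the first polynomial:
  (6n^2)(-4n^2 + 8n + 1) = -24n^4 + 48n^3 + 6n^2
  (-n)(-4n^2 + 8n + 1) = 4n^3 - 8n^2 - n
  (4)(-4n^2 + 8n + 1) = -16n^2 + 32n + 4
Sum: -24n^4 + 52n^3 - 18n^2 + 31n + 4


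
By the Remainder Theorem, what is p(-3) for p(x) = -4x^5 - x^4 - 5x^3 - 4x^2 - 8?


By the Remainder Theorem, the remainder equals p(-3):
  -4*(-3)^5 = 972
  -1*(-3)^4 = -81
  -5*(-3)^3 = 135
  -4*(-3)^2 = -36
  0*(-3)^1 = 0
  constant: -8
Sum: 972 - 81 + 135 - 36 + 0 - 8 = 982


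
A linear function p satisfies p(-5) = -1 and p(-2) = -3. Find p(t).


p(t) = mt + b. Using p(-5)=-1, p(-2)=-3:
m = (-1 + 3)/(-5 + 2) = 2/-3 = -2/3
b = -1 - m*(-5) = -1 - 10/3 = -13/3
p(t) = -(2/3)t - (13/3)


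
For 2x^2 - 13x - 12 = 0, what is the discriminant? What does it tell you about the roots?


D = b^2 - 4ac = (-13)^2 - 4(2)(-12) = 169 + 96 = 265
Since D > 0: two distinct irrational roots


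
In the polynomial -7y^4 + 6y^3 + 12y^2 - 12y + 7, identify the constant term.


Read off the constant term: 7


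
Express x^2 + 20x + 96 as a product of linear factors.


Roots satisfy r1 + r2 = -b/a = -20 and r1*r2 = c/a = 96.
So r1 = -8, r2 = -12.
x^2 + 20x + 96 = (x - r1)(x - r2) = (x + 8)(x + 12)


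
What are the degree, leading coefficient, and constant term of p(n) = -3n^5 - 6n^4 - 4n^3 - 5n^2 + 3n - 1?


Highest power of n is 5, with coefficient -3. Constant term is -1.
Degree = 5, leading coefficient = -3, constant term = -1


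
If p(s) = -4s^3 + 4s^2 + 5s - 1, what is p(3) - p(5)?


p(3) = -58
p(5) = -376
p(3) - p(5) = -58 + 376 = 318


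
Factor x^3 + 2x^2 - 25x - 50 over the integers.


Try integer roots (divisors of -50). x=-5: p(-5)=0.
Divide out (x + 5): quotient is x^2 - 3x - 10.
Factor the quadratic: (x - 5)(x + 2)
Result: (x + 5)(x - 5)(x + 2)


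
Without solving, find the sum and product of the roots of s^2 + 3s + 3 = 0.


For as^2+bs+c=0: sum = -b/a, product = c/a.
a=1, b=3, c=3
Sum = -(3)/1 = -3
Product = (3)/1 = 3


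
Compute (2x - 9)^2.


Expand (2x - 9)^2 by repeated multiplication:
= 4x^2 - 36x + 81


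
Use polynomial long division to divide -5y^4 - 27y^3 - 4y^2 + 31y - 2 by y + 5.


(-5y^4 - 27y^3 - 4y^2 + 31y - 2) / (y + 5)
Step 1: -5y^3 * (y + 5) = -5y^4 - 25y^3; subtract.
Step 2: -2y^2 * (y + 5) = -2y^3 - 10y^2; subtract.
Step 3: 6y * (y + 5) = 6y^2 + 30y; subtract.
Step 4: 1 * (y + 5) = y + 5; subtract.
Quotient: -5y^3 - 2y^2 + 6y + 1, Remainder: -7


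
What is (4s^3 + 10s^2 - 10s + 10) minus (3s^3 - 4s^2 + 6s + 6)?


Distribute the minus sign:
  (4s^3 + 10s^2 - 10s + 10)
- (3s^3 - 4s^2 + 6s + 6)
Negate second polynomial: -3s^3 + 4s^2 - 6s - 6
Add: s^3 + 14s^2 - 16s + 4


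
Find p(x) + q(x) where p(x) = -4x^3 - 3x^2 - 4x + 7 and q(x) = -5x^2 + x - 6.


Align terms by degree and add:
  -4x^3 - 3x^2 - 4x + 7
  -5x^2 + x - 6
= -4x^3 - 8x^2 - 3x + 1


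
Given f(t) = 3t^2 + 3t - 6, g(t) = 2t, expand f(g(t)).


Substitute g(t) into f:
f(g(t)) = 3*(2t)^2 + 3*(2t) + (-6)
(2t)^2 = 4t^2
Expand and combine: 12t^2 + 6t - 6


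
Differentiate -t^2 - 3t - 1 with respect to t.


Apply the power rule term by term:
  d/dt(-t^2) = -2t
  d/dt(-3t) = -3
  d/dt(-1) = 0
p'(t) = -2t - 3


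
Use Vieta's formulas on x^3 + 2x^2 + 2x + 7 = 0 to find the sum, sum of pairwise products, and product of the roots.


Monic cubic x^3+bx^2+cx+d=0: sum=-b, pairwise sum=c, product=-d.
b=2, c=2, d=7
r1+r2+r3 = -2
r1r2+r1r3+r2r3 = 2
r1r2r3 = -7


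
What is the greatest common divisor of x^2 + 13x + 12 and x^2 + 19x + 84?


Factor each:
  x^2 + 13x + 12 = (x + 12)(x + 1)
  x^2 + 19x + 84 = (x + 12)(x + 7)
Common monic factor: x + 12


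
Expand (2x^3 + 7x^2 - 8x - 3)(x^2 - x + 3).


Distribute each term of the first polynomial:
  (2x^3)(x^2 - x + 3) = 2x^5 - 2x^4 + 6x^3
  (7x^2)(x^2 - x + 3) = 7x^4 - 7x^3 + 21x^2
  (-8x)(x^2 - x + 3) = -8x^3 + 8x^2 - 24x
  (-3)(x^2 - x + 3) = -3x^2 + 3x - 9
Sum: 2x^5 + 5x^4 - 9x^3 + 26x^2 - 21x - 9


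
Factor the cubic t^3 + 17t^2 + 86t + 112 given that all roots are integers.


Try integer roots (divisors of 112). t=-2: p(-2)=0.
Divide out (t + 2): quotient is t^2 + 15t + 56.
Factor the quadratic: (t + 8)(t + 7)
Result: (t + 2)(t + 8)(t + 7)


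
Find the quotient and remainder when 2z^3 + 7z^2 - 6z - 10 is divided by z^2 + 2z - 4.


(2z^3 + 7z^2 - 6z - 10) / (z^2 + 2z - 4)
Step 1: 2z * (z^2 + 2z - 4) = 2z^3 + 4z^2 - 8z; subtract.
Step 2: 3 * (z^2 + 2z - 4) = 3z^2 + 6z - 12; subtract.
Quotient: 2z + 3, Remainder: -4z + 2


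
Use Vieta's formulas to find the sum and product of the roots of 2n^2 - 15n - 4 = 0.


For an^2+bn+c=0: sum = -b/a, product = c/a.
a=2, b=-15, c=-4
Sum = -(-15)/2 = 15/2
Product = (-4)/2 = -2


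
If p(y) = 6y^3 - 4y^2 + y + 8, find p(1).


Using direct substitution:
  6 * (1)^3 = 6
  -4 * (1)^2 = -4
  1 * (1)^1 = 1
  constant: 8
Sum = 6 - 4 + 1 + 8 = 11


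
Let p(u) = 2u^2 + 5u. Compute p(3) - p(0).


p(3) = 33
p(0) = 0
p(3) - p(0) = 33 = 33


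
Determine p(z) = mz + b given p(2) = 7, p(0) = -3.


p(z) = mz + b. Using p(2)=7, p(0)=-3:
m = (7 + 3)/(2) = 10/2 = 5
b = 7 - m*(2) = 7 - 10 = -3
p(z) = 5z - 3


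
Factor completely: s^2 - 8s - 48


Roots satisfy r1 + r2 = -b/a = 8 and r1*r2 = c/a = -48.
So r1 = 12, r2 = -4.
s^2 - 8s - 48 = (s - r1)(s - r2) = (s - 12)(s + 4)


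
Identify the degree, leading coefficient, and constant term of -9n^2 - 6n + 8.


Highest power of n is 2, with coefficient -9. Constant term is 8.
Degree = 2, leading coefficient = -9, constant term = 8


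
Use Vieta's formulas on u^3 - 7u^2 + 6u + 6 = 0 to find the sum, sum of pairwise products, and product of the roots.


Monic cubic u^3+bu^2+cu+d=0: sum=-b, pairwise sum=c, product=-d.
b=-7, c=6, d=6
r1+r2+r3 = 7
r1r2+r1r3+r2r3 = 6
r1r2r3 = -6


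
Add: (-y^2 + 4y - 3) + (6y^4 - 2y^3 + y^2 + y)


Align terms by degree and add:
  -y^2 + 4y - 3
+ 6y^4 - 2y^3 + y^2 + y
= 6y^4 - 2y^3 + 5y - 3


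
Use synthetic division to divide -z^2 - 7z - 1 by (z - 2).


Synthetic division with c = 2. Coefficients: -1, -7, -1
Bring down -1.
  -1 * 2 = -2; -2 - 7 = -9
  -9 * 2 = -18; -18 - 1 = -19
Quotient: -z - 9, Remainder: -19


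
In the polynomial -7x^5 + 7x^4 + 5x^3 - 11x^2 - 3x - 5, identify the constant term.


Read off the constant term: -5


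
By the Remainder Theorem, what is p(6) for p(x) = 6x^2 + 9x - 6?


By the Remainder Theorem, the remainder equals p(6):
  6*(6)^2 = 216
  9*(6)^1 = 54
  constant: -6
Sum: 216 + 54 - 6 = 264


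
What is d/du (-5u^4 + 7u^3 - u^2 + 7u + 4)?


Apply the power rule term by term:
  d/du(-5u^4) = -20u^3
  d/du(7u^3) = 21u^2
  d/du(-u^2) = -2u
  d/du(7u) = 7
  d/du(4) = 0
p'(u) = -20u^3 + 21u^2 - 2u + 7


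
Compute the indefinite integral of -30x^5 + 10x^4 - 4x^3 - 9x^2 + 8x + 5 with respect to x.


Reverse power rule on each term:
  ∫ -30x^5 dx = -5x^6
  ∫ 10x^4 dx = 2x^5
  ∫ -4x^3 dx = -x^4
  ∫ -9x^2 dx = -3x^3
  ∫ 8x dx = 4x^2
  ∫ 5 dx = 5x
F(x) = -5x^6 + 2x^5 - x^4 - 3x^3 + 4x^2 + 5x + C


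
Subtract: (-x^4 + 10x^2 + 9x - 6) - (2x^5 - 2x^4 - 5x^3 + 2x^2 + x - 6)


Distribute the minus sign:
  (-x^4 + 10x^2 + 9x - 6)
- (2x^5 - 2x^4 - 5x^3 + 2x^2 + x - 6)
Negate second polynomial: -2x^5 + 2x^4 + 5x^3 - 2x^2 - x + 6
Add: -2x^5 + x^4 + 5x^3 + 8x^2 + 8x


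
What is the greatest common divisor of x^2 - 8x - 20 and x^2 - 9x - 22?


Factor each:
  x^2 - 8x - 20 = (x + 2)(x - 10)
  x^2 - 9x - 22 = (x + 2)(x - 11)
Common monic factor: x + 2


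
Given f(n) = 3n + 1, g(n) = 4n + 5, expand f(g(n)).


Substitute g(n) into f:
f(g(n)) = 3*(4n + 5) + 1
Expand and combine: 12n + 16


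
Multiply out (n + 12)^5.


Expand (n + 12)^5 by repeated multiplication:
  (n + 12)^2 = n^2 + 24n + 144
  (n + 12)^3 = n^3 + 36n^2 + 432n + 1728
  (n + 12)^4 = n^4 + 48n^3 + 864n^2 + 6912n + 20736
= n^5 + 60n^4 + 1440n^3 + 17280n^2 + 103680n + 248832


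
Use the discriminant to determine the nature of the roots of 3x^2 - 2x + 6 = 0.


D = b^2 - 4ac = (-2)^2 - 4(3)(6) = 4 - 72 = -68
Since D < 0: two complex conjugate roots (no real roots)


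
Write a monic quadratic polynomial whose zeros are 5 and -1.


p(y) = (y - 5)(y + 1)
Expand: y^2 - 4y - 5


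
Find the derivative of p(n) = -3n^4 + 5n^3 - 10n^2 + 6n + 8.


Apply the power rule term by term:
  d/dn(-3n^4) = -12n^3
  d/dn(5n^3) = 15n^2
  d/dn(-10n^2) = -20n
  d/dn(6n) = 6
  d/dn(8) = 0
p'(n) = -12n^3 + 15n^2 - 20n + 6


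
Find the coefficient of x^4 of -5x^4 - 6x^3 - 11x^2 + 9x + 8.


Read off the coefficient of x^4: -5


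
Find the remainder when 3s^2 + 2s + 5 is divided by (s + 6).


By the Remainder Theorem, the remainder equals p(-6):
  3*(-6)^2 = 108
  2*(-6)^1 = -12
  constant: 5
Sum: 108 - 12 + 5 = 101


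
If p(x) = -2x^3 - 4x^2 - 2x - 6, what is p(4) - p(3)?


p(4) = -206
p(3) = -102
p(4) - p(3) = -206 + 102 = -104


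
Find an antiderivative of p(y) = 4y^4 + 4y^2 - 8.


Reverse power rule on each term:
  ∫ 4y^4 dy = (4/5)y^5
  ∫ 4y^2 dy = (4/3)y^3
  ∫ -8 dy = -8y
F(y) = (4/5)y^5 + (4/3)y^3 - 8y + C


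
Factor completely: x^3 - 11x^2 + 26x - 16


Try integer roots (divisors of -16). x=1: p(1)=0.
Divide out (x - 1): quotient is x^2 - 10x + 16.
Factor the quadratic: (x - 8)(x - 2)
Result: (x - 1)(x - 8)(x - 2)


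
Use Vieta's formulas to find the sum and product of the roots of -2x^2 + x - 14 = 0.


For ax^2+bx+c=0: sum = -b/a, product = c/a.
a=-2, b=1, c=-14
Sum = -(1)/-2 = 1/2
Product = (-14)/-2 = 7


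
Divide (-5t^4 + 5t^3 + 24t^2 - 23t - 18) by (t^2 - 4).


(-5t^4 + 5t^3 + 24t^2 - 23t - 18) / (t^2 - 4)
Step 1: -5t^2 * (t^2 - 4) = -5t^4 + 20t^2; subtract.
Step 2: 5t * (t^2 - 4) = 5t^3 - 20t; subtract.
Step 3: 4 * (t^2 - 4) = 4t^2 - 16; subtract.
Quotient: -5t^2 + 5t + 4, Remainder: -3t - 2


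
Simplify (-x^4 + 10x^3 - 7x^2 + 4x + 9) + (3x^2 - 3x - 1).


Align terms by degree and add:
  -x^4 + 10x^3 - 7x^2 + 4x + 9
+ 3x^2 - 3x - 1
= -x^4 + 10x^3 - 4x^2 + x + 8


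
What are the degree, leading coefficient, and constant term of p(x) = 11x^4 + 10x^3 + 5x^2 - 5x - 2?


Highest power of x is 4, with coefficient 11. Constant term is -2.
Degree = 4, leading coefficient = 11, constant term = -2


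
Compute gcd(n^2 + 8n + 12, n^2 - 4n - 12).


Factor each:
  n^2 + 8n + 12 = (n + 2)(n + 6)
  n^2 - 4n - 12 = (n + 2)(n - 6)
Common monic factor: n + 2


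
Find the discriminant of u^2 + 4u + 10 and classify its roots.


D = b^2 - 4ac = (4)^2 - 4(1)(10) = 16 - 40 = -24
Since D < 0: two complex conjugate roots (no real roots)


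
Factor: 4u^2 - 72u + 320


Roots satisfy r1 + r2 = -b/a = 18 and r1*r2 = c/a = 80.
So r1 = 10, r2 = 8.
4u^2 - 72u + 320 = 4(u - r1)(u - r2) = 4(u - 10)(u - 8)


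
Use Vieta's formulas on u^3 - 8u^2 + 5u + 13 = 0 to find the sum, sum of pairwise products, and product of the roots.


Monic cubic u^3+bu^2+cu+d=0: sum=-b, pairwise sum=c, product=-d.
b=-8, c=5, d=13
r1+r2+r3 = 8
r1r2+r1r3+r2r3 = 5
r1r2r3 = -13


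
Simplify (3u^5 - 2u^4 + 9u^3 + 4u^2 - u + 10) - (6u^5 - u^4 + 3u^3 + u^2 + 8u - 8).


Distribute the minus sign:
  (3u^5 - 2u^4 + 9u^3 + 4u^2 - u + 10)
- (6u^5 - u^4 + 3u^3 + u^2 + 8u - 8)
Negate second polynomial: -6u^5 + u^4 - 3u^3 - u^2 - 8u + 8
Add: -3u^5 - u^4 + 6u^3 + 3u^2 - 9u + 18


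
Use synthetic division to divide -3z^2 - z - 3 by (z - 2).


Synthetic division with c = 2. Coefficients: -3, -1, -3
Bring down -3.
  -3 * 2 = -6; -6 - 1 = -7
  -7 * 2 = -14; -14 - 3 = -17
Quotient: -3z - 7, Remainder: -17


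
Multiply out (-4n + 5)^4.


Expand (-4n + 5)^4 by repeated multiplication:
  (-4n + 5)^2 = 16n^2 - 40n + 25
  (-4n + 5)^3 = -64n^3 + 240n^2 - 300n + 125
= 256n^4 - 1280n^3 + 2400n^2 - 2000n + 625


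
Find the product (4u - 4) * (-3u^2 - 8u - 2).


Distribute each term of the first polynomial:
  (4u)(-3u^2 - 8u - 2) = -12u^3 - 32u^2 - 8u
  (-4)(-3u^2 - 8u - 2) = 12u^2 + 32u + 8
Sum: -12u^3 - 20u^2 + 24u + 8


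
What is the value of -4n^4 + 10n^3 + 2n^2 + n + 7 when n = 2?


Using direct substitution:
  -4 * (2)^4 = -64
  10 * (2)^3 = 80
  2 * (2)^2 = 8
  1 * (2)^1 = 2
  constant: 7
Sum = -64 + 80 + 8 + 2 + 7 = 33


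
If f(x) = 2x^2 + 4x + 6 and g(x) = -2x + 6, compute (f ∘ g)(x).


Substitute g(x) into f:
f(g(x)) = 2*(-2x + 6)^2 + 4*(-2x + 6) + 6
(-2x + 6)^2 = 4x^2 - 24x + 36
Expand and combine: 8x^2 - 56x + 102


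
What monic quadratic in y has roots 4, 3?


p(y) = (y - 4)(y - 3)
Expand: y^2 - 7y + 12


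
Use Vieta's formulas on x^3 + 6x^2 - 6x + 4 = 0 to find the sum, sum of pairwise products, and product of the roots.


Monic cubic x^3+bx^2+cx+d=0: sum=-b, pairwise sum=c, product=-d.
b=6, c=-6, d=4
r1+r2+r3 = -6
r1r2+r1r3+r2r3 = -6
r1r2r3 = -4


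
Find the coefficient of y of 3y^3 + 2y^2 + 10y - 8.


Read off the coefficient of y: 10


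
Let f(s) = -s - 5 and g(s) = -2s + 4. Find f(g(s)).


Substitute g(s) into f:
f(g(s)) = -1*(-2s + 4) + (-5)
Expand and combine: 2s - 9


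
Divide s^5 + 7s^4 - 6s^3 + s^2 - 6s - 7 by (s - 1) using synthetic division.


Synthetic division with c = 1. Coefficients: 1, 7, -6, 1, -6, -7
Bring down 1.
  1 * 1 = 1; 1 + 7 = 8
  8 * 1 = 8; 8 - 6 = 2
  2 * 1 = 2; 2 + 1 = 3
  3 * 1 = 3; 3 - 6 = -3
  -3 * 1 = -3; -3 - 7 = -10
Quotient: s^4 + 8s^3 + 2s^2 + 3s - 3, Remainder: -10


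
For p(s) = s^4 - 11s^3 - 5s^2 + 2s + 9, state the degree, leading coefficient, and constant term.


Highest power of s is 4, with coefficient 1. Constant term is 9.
Degree = 4, leading coefficient = 1, constant term = 9


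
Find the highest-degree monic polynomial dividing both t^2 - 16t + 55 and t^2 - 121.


Factor each:
  t^2 - 16t + 55 = (t - 11)(t - 5)
  t^2 - 121 = (t - 11)(t + 11)
Common monic factor: t - 11


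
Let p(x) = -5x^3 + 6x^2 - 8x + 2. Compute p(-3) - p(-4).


p(-3) = 215
p(-4) = 450
p(-3) - p(-4) = 215 - 450 = -235


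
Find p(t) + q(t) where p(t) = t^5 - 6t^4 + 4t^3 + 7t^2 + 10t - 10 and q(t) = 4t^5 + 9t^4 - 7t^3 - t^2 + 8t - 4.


Align terms by degree and add:
  t^5 - 6t^4 + 4t^3 + 7t^2 + 10t - 10
+ 4t^5 + 9t^4 - 7t^3 - t^2 + 8t - 4
= 5t^5 + 3t^4 - 3t^3 + 6t^2 + 18t - 14


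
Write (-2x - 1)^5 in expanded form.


Expand (-2x - 1)^5 by repeated multiplication:
  (-2x - 1)^2 = 4x^2 + 4x + 1
  (-2x - 1)^3 = -8x^3 - 12x^2 - 6x - 1
  (-2x - 1)^4 = 16x^4 + 32x^3 + 24x^2 + 8x + 1
= -32x^5 - 80x^4 - 80x^3 - 40x^2 - 10x - 1


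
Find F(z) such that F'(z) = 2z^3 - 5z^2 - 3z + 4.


Reverse power rule on each term:
  ∫ 2z^3 dz = (1/2)z^4
  ∫ -5z^2 dz = -(5/3)z^3
  ∫ -3z dz = -(3/2)z^2
  ∫ 4 dz = 4z
F(z) = (1/2)z^4 - (5/3)z^3 - (3/2)z^2 + 4z + C


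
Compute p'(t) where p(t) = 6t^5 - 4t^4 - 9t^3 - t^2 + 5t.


Apply the power rule term by term:
  d/dt(6t^5) = 30t^4
  d/dt(-4t^4) = -16t^3
  d/dt(-9t^3) = -27t^2
  d/dt(-t^2) = -2t
  d/dt(5t) = 5
p'(t) = 30t^4 - 16t^3 - 27t^2 - 2t + 5


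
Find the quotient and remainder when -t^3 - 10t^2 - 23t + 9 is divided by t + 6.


(-t^3 - 10t^2 - 23t + 9) / (t + 6)
Step 1: -t^2 * (t + 6) = -t^3 - 6t^2; subtract.
Step 2: -4t * (t + 6) = -4t^2 - 24t; subtract.
Step 3: 1 * (t + 6) = t + 6; subtract.
Quotient: -t^2 - 4t + 1, Remainder: 3


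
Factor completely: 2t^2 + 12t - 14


Roots satisfy r1 + r2 = -b/a = -6 and r1*r2 = c/a = -7.
So r1 = -7, r2 = 1.
2t^2 + 12t - 14 = 2(t - r1)(t - r2) = 2(t + 7)(t - 1)


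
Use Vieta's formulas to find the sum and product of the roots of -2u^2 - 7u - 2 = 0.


For au^2+bu+c=0: sum = -b/a, product = c/a.
a=-2, b=-7, c=-2
Sum = -(-7)/-2 = -7/2
Product = (-2)/-2 = 1


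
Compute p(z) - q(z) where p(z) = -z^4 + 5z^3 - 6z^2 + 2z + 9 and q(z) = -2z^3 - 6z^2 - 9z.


Distribute the minus sign:
  (-z^4 + 5z^3 - 6z^2 + 2z + 9)
- (-2z^3 - 6z^2 - 9z)
Negate second polynomial: 2z^3 + 6z^2 + 9z
Add: -z^4 + 7z^3 + 11z + 9


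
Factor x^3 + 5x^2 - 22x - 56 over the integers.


Try integer roots (divisors of -56). x=-2: p(-2)=0.
Divide out (x + 2): quotient is x^2 + 3x - 28.
Factor the quadratic: (x + 7)(x - 4)
Result: (x + 2)(x + 7)(x - 4)


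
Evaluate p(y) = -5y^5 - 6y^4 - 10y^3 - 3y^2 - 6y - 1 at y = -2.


Using direct substitution:
  -5 * (-2)^5 = 160
  -6 * (-2)^4 = -96
  -10 * (-2)^3 = 80
  -3 * (-2)^2 = -12
  -6 * (-2)^1 = 12
  constant: -1
Sum = 160 - 96 + 80 - 12 + 12 - 1 = 143


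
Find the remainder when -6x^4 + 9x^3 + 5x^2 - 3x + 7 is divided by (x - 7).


By the Remainder Theorem, the remainder equals p(7):
  -6*(7)^4 = -14406
  9*(7)^3 = 3087
  5*(7)^2 = 245
  -3*(7)^1 = -21
  constant: 7
Sum: -14406 + 3087 + 245 - 21 + 7 = -11088


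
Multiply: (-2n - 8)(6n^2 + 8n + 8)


Distribute each term of the first polynomial:
  (-2n)(6n^2 + 8n + 8) = -12n^3 - 16n^2 - 16n
  (-8)(6n^2 + 8n + 8) = -48n^2 - 64n - 64
Sum: -12n^3 - 64n^2 - 80n - 64


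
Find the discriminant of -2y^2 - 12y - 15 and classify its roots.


D = b^2 - 4ac = (-12)^2 - 4(-2)(-15) = 144 - 120 = 24
Since D > 0: two distinct irrational roots


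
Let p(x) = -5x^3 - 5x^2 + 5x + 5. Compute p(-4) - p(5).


p(-4) = 225
p(5) = -720
p(-4) - p(5) = 225 + 720 = 945


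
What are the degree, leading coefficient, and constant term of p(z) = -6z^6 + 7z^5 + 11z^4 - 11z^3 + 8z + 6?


Highest power of z is 6, with coefficient -6. Constant term is 6.
Degree = 6, leading coefficient = -6, constant term = 6


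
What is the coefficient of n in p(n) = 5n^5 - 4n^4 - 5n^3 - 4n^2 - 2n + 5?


Read off the coefficient of n: -2


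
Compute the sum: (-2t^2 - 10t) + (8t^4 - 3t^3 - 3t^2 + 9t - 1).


Align terms by degree and add:
  -2t^2 - 10t
+ 8t^4 - 3t^3 - 3t^2 + 9t - 1
= 8t^4 - 3t^3 - 5t^2 - t - 1


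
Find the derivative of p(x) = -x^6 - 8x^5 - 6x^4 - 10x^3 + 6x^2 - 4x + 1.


Apply the power rule term by term:
  d/dx(-x^6) = -6x^5
  d/dx(-8x^5) = -40x^4
  d/dx(-6x^4) = -24x^3
  d/dx(-10x^3) = -30x^2
  d/dx(6x^2) = 12x
  d/dx(-4x) = -4
  d/dx(1) = 0
p'(x) = -6x^5 - 40x^4 - 24x^3 - 30x^2 + 12x - 4


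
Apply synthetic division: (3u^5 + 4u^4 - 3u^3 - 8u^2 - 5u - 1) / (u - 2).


Synthetic division with c = 2. Coefficients: 3, 4, -3, -8, -5, -1
Bring down 3.
  3 * 2 = 6; 6 + 4 = 10
  10 * 2 = 20; 20 - 3 = 17
  17 * 2 = 34; 34 - 8 = 26
  26 * 2 = 52; 52 - 5 = 47
  47 * 2 = 94; 94 - 1 = 93
Quotient: 3u^4 + 10u^3 + 17u^2 + 26u + 47, Remainder: 93


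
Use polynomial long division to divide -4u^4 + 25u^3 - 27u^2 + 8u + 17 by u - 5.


(-4u^4 + 25u^3 - 27u^2 + 8u + 17) / (u - 5)
Step 1: -4u^3 * (u - 5) = -4u^4 + 20u^3; subtract.
Step 2: 5u^2 * (u - 5) = 5u^3 - 25u^2; subtract.
Step 3: -2u * (u - 5) = -2u^2 + 10u; subtract.
Step 4: -2 * (u - 5) = -2u + 10; subtract.
Quotient: -4u^3 + 5u^2 - 2u - 2, Remainder: 7


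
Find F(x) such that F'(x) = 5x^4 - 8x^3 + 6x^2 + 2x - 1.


Reverse power rule on each term:
  ∫ 5x^4 dx = x^5
  ∫ -8x^3 dx = -2x^4
  ∫ 6x^2 dx = 2x^3
  ∫ 2x dx = x^2
  ∫ -1 dx = -x
F(x) = x^5 - 2x^4 + 2x^3 + x^2 - x + C


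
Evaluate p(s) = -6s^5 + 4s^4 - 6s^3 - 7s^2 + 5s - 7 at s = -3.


Using direct substitution:
  -6 * (-3)^5 = 1458
  4 * (-3)^4 = 324
  -6 * (-3)^3 = 162
  -7 * (-3)^2 = -63
  5 * (-3)^1 = -15
  constant: -7
Sum = 1458 + 324 + 162 - 63 - 15 - 7 = 1859


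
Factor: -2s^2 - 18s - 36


Roots satisfy r1 + r2 = -b/a = -9 and r1*r2 = c/a = 18.
So r1 = -6, r2 = -3.
-2s^2 - 18s - 36 = -2(s - r1)(s - r2) = -2(s + 6)(s + 3)


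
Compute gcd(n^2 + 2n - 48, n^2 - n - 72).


Factor each:
  n^2 + 2n - 48 = (n + 8)(n - 6)
  n^2 - n - 72 = (n + 8)(n - 9)
Common monic factor: n + 8


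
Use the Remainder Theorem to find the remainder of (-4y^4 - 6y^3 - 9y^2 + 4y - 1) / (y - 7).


By the Remainder Theorem, the remainder equals p(7):
  -4*(7)^4 = -9604
  -6*(7)^3 = -2058
  -9*(7)^2 = -441
  4*(7)^1 = 28
  constant: -1
Sum: -9604 - 2058 - 441 + 28 - 1 = -12076


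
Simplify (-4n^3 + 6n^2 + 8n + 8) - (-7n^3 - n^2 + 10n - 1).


Distribute the minus sign:
  (-4n^3 + 6n^2 + 8n + 8)
- (-7n^3 - n^2 + 10n - 1)
Negate second polynomial: 7n^3 + n^2 - 10n + 1
Add: 3n^3 + 7n^2 - 2n + 9


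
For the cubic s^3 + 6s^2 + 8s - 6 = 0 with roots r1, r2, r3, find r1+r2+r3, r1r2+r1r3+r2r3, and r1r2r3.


Monic cubic s^3+bs^2+cs+d=0: sum=-b, pairwise sum=c, product=-d.
b=6, c=8, d=-6
r1+r2+r3 = -6
r1r2+r1r3+r2r3 = 8
r1r2r3 = 6


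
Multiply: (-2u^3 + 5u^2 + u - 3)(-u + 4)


Distribute each term of the first polynomial:
  (-2u^3)(-u + 4) = 2u^4 - 8u^3
  (5u^2)(-u + 4) = -5u^3 + 20u^2
  (u)(-u + 4) = -u^2 + 4u
  (-3)(-u + 4) = 3u - 12
Sum: 2u^4 - 13u^3 + 19u^2 + 7u - 12


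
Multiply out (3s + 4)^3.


Expand (3s + 4)^3 by repeated multiplication:
  (3s + 4)^2 = 9s^2 + 24s + 16
= 27s^3 + 108s^2 + 144s + 64


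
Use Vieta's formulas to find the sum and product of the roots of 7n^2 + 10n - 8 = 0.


For an^2+bn+c=0: sum = -b/a, product = c/a.
a=7, b=10, c=-8
Sum = -(10)/7 = -10/7
Product = (-8)/7 = -8/7
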